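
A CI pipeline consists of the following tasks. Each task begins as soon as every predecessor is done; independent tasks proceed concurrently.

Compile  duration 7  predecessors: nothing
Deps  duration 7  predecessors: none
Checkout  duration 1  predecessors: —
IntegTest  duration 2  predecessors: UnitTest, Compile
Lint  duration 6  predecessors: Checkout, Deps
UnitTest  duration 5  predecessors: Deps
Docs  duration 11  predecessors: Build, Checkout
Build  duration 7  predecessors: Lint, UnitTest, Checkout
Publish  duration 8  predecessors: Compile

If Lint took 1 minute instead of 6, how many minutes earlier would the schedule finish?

1

Critical path before the change: Deps→Lint→Build→Docs = 7+6+7+11 = 31 giving 31 minutes.
Lint lies on that path, so at 1 minute the path becomes 26 minutes.
Now Deps→UnitTest→Build→Docs = 7+5+7+11 = 30 is longest, so the finish becomes 30 minutes.
Change in finish: 30 − 31 = -1 minutes.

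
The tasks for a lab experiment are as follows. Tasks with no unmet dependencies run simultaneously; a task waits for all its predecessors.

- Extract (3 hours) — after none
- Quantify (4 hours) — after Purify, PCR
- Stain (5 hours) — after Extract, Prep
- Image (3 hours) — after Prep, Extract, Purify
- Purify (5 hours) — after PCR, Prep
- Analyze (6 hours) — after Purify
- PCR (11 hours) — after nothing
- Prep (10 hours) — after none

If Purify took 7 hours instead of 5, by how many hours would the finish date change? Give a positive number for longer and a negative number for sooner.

2

Actual critical path: PCR→Purify→Analyze = 11+5+6 = 22 ⇒ 22 hours.
Since Purify is critical, the +2 change carries straight to that chain (now 24 hours).
No other chain overtakes it, so the finish is 24 hours.
Change in finish: 24 − 22 = +2 hours.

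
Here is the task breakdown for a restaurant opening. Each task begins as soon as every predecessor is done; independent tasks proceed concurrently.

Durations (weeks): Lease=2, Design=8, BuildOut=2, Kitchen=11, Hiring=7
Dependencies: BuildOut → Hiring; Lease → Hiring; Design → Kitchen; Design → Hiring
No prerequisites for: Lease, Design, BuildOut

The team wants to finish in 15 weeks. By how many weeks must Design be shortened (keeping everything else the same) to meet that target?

4

Current finish: 19 weeks; target: 15.
Design is on every critical path, so each week cut from Design cuts the finish by one (this holds down to a finish of 12).
Need 19 − 15 = 4 weeks off Design → Design becomes 4 weeks, finish becomes 15.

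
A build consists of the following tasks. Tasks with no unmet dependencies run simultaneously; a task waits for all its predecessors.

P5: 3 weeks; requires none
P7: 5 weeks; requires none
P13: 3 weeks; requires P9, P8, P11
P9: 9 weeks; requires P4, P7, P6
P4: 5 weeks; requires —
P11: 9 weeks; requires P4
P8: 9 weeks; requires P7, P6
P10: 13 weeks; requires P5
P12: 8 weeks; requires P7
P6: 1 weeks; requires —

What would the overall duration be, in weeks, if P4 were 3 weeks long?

Baseline: P4→P9→P13 = 5+9+3 = 17 → 17 weeks.
Since P4 is critical, the -2 change carries straight to that chain (now 15 weeks).
The binding chain switches to P7→P8→P13 = 5+9+3 = 17; finish 17 weeks.

17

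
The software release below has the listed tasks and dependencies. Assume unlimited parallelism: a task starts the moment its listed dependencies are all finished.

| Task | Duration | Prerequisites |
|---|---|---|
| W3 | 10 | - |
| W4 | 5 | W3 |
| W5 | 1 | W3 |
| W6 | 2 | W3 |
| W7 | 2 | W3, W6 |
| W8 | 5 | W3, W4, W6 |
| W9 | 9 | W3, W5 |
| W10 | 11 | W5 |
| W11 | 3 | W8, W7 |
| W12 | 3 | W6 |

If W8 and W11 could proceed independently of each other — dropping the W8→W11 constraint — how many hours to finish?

With the dependency in place, W3→W4→W8→W11 = 10+5+5+3 = 23 sets the finish at 23 hours.
Without W8→W11, W11's earliest start moves from 20 to 14.
New critical path: W3→W5→W10 = 10+1+11 = 22 ⇒ 22 hours.

22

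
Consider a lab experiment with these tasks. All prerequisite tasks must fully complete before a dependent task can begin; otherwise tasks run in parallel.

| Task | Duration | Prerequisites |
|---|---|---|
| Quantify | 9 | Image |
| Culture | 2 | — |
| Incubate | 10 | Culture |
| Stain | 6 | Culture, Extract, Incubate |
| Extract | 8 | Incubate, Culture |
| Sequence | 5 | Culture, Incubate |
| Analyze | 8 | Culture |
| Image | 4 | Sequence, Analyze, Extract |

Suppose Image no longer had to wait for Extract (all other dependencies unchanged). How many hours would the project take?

30

Original critical path: Culture→Incubate→Extract→Image→Quantify = 2+10+8+4+9 = 33 ⇒ 33 hours.
Without Extract→Image, Image's earliest start moves from 20 to 17.
The longest chain is now Culture→Incubate→Sequence→Image→Quantify = 2+10+5+4+9 = 30, so the project takes 30 hours.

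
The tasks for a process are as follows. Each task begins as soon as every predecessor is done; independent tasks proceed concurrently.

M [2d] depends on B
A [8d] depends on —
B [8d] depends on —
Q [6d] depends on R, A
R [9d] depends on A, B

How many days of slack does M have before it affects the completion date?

The longest chain is B→R→Q = 8+9+6 = 23; overall finish 23 days.
The longest chain containing M totals 10 days.
So M can slip 23 − 10 = 13 days.

13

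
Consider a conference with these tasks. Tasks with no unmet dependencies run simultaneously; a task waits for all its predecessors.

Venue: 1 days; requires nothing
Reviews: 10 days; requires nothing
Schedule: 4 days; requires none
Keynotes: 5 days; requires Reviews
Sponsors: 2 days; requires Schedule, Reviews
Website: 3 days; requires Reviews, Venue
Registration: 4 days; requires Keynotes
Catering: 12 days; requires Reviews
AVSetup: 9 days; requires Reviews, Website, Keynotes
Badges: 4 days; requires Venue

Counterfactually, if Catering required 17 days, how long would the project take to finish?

Baseline: Reviews→Keynotes→AVSetup = 10+5+9 = 24 → 24 days.
The longest path through Catering is only 22 days, so Catering has float 2.
Now Reviews→Catering = 10+17 = 27 is longest, so the finish becomes 27 days.

27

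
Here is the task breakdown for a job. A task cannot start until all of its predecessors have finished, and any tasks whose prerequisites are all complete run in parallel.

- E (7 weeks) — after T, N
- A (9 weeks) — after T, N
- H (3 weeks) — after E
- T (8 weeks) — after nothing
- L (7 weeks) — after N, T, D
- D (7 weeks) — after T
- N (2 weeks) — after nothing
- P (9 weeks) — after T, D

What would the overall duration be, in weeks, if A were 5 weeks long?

24

Actual critical path: T→D→P = 8+7+9 = 24 ⇒ 24 weeks.
A has 7 weeks of float (longest path through it is 17).
No other chain overtakes it, so the finish is 24 weeks.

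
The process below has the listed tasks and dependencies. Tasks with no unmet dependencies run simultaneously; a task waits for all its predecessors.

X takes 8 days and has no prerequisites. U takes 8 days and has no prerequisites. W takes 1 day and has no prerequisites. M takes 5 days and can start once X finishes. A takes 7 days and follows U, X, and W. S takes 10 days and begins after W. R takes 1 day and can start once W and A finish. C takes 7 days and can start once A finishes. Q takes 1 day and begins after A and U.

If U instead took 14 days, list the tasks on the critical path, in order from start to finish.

Actual critical path: U→A→C = 8+7+7 = 22 ⇒ 22 days.
Since U is critical, the +6 change carries straight to that chain (now 28 days).
No other chain overtakes it, so the finish is 28 days.

U, A, C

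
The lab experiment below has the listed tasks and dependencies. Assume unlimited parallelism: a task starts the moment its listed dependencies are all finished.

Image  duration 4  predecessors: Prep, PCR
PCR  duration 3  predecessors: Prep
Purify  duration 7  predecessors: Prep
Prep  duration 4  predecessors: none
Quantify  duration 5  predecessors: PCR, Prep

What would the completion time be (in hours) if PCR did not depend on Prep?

Before: longest chain Prep→PCR→Quantify = 4+3+5 = 12, finish 12.
Without Prep→PCR, PCR's earliest start moves from 4 to 0.
After: Prep→Purify = 4+7 = 11 → 11 hours.

11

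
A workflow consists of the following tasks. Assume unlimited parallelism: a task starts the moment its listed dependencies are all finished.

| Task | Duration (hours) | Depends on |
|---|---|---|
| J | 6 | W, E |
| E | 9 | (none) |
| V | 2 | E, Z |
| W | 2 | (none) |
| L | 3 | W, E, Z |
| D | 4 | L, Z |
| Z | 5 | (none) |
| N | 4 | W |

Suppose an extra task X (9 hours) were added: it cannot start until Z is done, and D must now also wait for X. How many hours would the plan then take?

Originally the plan takes 16 hours.
With X inserted, D now waits for max(L, Z, X).
New critical path: Z→X→D = 5+9+4 = 18 ⇒ 18 hours.

18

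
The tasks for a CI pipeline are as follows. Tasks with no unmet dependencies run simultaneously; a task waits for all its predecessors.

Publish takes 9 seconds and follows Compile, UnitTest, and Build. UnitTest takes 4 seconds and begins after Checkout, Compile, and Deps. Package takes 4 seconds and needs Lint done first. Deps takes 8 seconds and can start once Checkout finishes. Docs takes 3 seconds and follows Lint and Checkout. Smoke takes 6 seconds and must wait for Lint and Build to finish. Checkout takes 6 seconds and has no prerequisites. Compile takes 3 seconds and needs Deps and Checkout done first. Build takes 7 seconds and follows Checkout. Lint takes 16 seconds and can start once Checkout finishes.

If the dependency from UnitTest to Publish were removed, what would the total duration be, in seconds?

Before: longest chain Checkout→Deps→Compile→UnitTest→Publish = 6+8+3+4+9 = 30, finish 30.
Without UnitTest→Publish, Publish's earliest start moves from 21 to 17.
After: Checkout→Lint→Smoke = 6+16+6 = 28 → 28 seconds.

28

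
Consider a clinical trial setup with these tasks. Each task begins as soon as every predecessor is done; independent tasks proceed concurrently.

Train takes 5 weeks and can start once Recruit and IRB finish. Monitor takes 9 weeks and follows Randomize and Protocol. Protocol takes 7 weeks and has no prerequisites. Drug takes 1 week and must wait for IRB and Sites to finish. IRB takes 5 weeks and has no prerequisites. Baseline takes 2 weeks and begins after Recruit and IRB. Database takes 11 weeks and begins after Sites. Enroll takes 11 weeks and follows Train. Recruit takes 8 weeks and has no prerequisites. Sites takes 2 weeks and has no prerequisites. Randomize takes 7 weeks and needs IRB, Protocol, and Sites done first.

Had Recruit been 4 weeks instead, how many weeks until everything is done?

23

Critical path before the change: Recruit→Train→Enroll = 8+5+11 = 24 giving 24 weeks.
Recruit is on the critical path; changing it to 4 makes that path 20 weeks.
The binding chain switches to Protocol→Randomize→Monitor = 7+7+9 = 23; finish 23 weeks.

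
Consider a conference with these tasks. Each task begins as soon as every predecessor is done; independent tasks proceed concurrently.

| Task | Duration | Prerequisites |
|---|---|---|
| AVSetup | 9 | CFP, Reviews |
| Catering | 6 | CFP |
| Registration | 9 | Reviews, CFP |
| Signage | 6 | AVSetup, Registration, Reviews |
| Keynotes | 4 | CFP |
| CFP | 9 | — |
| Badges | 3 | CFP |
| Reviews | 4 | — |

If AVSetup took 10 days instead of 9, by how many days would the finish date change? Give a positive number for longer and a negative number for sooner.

Baseline: CFP→AVSetup→Signage = 9+9+6 = 24 → 24 days.
AVSetup lies on that path, so at 10 days the path becomes 25 days.
That remains the longest chain; total 25 days.
Change in finish: 25 − 24 = +1 days.

1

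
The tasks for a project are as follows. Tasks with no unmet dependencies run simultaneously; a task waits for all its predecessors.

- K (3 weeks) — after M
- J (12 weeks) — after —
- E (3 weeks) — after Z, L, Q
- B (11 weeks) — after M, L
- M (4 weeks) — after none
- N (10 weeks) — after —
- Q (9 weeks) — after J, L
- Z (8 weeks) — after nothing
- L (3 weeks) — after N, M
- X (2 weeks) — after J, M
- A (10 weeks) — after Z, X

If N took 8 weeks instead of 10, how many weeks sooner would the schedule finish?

Actual critical path: N→L→Q→E = 10+3+9+3 = 25 ⇒ 25 weeks.
Since N is critical, the -2 change carries straight to that chain (now 23 weeks).
New critical path: J→X→A = 12+2+10 = 24 ⇒ 24 weeks.
Change in finish: 24 − 25 = -1 weeks.

1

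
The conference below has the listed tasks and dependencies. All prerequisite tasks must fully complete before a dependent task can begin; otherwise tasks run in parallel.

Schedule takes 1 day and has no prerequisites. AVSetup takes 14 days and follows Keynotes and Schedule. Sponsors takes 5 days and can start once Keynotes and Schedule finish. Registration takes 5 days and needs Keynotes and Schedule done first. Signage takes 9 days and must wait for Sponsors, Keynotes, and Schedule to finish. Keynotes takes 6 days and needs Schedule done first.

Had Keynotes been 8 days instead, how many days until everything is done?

Critical path before the change: Schedule→Keynotes→Sponsors→Signage = 1+6+5+9 = 21 giving 21 days.
Keynotes lies on that path, so at 8 days the path becomes 23 days.
That remains the longest chain; total 23 days.

23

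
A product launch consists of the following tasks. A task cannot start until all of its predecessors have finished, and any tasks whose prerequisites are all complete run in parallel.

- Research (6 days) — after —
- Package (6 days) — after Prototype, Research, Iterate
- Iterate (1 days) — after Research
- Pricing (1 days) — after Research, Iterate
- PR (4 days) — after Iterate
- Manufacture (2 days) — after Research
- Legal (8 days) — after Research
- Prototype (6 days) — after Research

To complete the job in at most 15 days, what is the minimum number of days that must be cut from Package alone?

3

Current finish: 18 days; target: 15.
Package is on every critical path, so each day cut from Package cuts the finish by one (this holds down to a finish of 14).
Need 18 − 15 = 3 days off Package → Package becomes 3 days, finish becomes 15.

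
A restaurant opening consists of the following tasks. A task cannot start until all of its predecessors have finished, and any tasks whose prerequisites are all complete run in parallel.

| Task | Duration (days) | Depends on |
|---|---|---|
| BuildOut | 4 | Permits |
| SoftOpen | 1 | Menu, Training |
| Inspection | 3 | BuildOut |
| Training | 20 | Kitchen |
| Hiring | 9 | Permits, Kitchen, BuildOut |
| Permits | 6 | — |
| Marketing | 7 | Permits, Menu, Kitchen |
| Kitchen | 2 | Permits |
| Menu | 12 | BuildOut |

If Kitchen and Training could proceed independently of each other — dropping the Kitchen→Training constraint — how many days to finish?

29

With the dependency in place, Permits→BuildOut→Menu→Marketing = 6+4+12+7 = 29 sets the finish at 29 days.
Without Kitchen→Training, Training's earliest start moves from 8 to 0.
After: Permits→BuildOut→Menu→Marketing = 6+4+12+7 = 29 → 29 days.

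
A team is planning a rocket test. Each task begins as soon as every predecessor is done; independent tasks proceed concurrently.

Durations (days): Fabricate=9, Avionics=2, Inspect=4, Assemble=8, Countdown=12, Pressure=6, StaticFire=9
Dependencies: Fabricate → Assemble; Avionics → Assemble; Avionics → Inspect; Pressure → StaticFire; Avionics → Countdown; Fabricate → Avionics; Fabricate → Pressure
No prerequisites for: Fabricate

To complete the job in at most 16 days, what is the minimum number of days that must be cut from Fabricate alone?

Current finish: 24 days; target: 16.
Fabricate is on every critical path, so each day cut from Fabricate cuts the finish by one (this holds down to a finish of 16).
Need 24 − 16 = 8 days off Fabricate → Fabricate becomes 1 day, finish becomes 16.

8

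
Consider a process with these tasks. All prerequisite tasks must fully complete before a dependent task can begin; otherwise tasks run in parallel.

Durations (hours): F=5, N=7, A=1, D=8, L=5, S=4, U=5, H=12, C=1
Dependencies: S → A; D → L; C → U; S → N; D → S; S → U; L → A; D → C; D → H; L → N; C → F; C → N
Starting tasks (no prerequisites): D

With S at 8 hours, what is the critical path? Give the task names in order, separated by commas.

Critical path before the change: D→H = 8+12 = 20 giving 20 hours.
The longest path through S is only 19 hours, so S has float 1.
The binding chain switches to D→S→N = 8+8+7 = 23; finish 23 hours.

D, S, N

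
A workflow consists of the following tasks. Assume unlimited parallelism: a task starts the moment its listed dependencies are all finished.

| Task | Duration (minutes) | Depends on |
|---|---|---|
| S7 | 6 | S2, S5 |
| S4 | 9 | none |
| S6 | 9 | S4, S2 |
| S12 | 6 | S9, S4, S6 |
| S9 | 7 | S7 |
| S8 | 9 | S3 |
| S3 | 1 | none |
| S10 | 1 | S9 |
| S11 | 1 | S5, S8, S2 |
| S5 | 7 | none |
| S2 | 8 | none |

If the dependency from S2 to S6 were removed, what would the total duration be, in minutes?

Original critical path: S2→S7→S9→S12 = 8+6+7+6 = 27 ⇒ 27 minutes.
Dropping S2→S6 doesn't change S6's earliest start (9); another predecessor still binds.
After: S2→S7→S9→S12 = 8+6+7+6 = 27 → 27 minutes.

27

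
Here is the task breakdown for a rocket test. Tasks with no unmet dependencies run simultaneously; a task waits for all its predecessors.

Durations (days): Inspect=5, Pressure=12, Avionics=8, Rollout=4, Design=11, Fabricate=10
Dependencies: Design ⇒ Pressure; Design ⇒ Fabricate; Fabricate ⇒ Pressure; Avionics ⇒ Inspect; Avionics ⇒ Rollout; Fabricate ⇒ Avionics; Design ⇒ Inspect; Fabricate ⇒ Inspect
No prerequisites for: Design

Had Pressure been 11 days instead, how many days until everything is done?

Critical path before the change: Design→Fabricate→Avionics→Inspect = 11+10+8+5 = 34 giving 34 days.
Pressure has 1 day of float (longest path through it is 33).
That remains the longest chain; total 34 days.

34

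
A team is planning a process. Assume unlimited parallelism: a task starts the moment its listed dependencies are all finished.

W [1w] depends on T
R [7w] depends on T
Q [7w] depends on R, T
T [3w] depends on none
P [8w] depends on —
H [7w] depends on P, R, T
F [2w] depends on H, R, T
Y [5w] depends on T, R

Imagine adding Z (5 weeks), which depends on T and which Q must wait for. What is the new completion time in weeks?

Originally the project takes 19 weeks.
With Z inserted, Q now waits for max(R, T, Z).
New critical path: T→R→H→F = 3+7+7+2 = 19 ⇒ 19 weeks.

19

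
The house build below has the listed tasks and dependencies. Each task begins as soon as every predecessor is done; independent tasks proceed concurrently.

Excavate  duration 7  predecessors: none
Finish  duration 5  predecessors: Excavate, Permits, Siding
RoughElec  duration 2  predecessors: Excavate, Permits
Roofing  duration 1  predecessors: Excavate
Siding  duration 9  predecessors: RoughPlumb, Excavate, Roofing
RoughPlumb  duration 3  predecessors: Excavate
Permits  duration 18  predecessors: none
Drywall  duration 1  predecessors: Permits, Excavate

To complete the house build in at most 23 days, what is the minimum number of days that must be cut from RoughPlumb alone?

1

Current finish: 24 days; target: 23.
RoughPlumb is on every critical path, so each day cut from RoughPlumb cuts the finish by one (this holds down to a finish of 23).
Need 24 − 23 = 1 day off RoughPlumb → RoughPlumb becomes 2 days, finish becomes 23.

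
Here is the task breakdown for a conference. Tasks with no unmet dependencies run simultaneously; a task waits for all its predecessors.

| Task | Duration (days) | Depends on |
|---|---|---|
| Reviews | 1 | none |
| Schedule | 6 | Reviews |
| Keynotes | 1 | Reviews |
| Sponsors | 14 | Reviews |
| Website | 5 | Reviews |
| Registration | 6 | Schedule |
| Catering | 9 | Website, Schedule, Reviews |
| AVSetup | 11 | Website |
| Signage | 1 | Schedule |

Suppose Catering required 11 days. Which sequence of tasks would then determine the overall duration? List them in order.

Reviews, Schedule, Catering

Critical path before the change: Reviews→Website→AVSetup = 1+5+11 = 17 giving 17 days.
The longest path through Catering is only 16 days, so Catering has float 1.
New critical path: Reviews→Schedule→Catering = 1+6+11 = 18 ⇒ 18 days.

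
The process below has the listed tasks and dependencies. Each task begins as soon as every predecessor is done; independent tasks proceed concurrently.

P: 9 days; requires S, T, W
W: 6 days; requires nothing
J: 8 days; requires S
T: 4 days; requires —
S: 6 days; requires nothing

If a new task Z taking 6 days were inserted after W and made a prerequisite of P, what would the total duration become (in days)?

21

Originally the job takes 15 days.
With Z inserted, P now waits for max(S, T, W, Z).
New critical path: W→Z→P = 6+6+9 = 21 ⇒ 21 days.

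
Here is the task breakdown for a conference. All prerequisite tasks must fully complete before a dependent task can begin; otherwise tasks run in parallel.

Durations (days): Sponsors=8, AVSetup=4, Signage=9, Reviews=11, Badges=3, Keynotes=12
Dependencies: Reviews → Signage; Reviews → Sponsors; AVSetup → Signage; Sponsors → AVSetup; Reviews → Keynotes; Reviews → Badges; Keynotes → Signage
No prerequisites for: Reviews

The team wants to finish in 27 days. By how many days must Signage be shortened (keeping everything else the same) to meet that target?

5

Current finish: 32 days; target: 27.
Signage is on every critical path, so each day cut from Signage cuts the finish by one (this holds down to a finish of 24).
Need 32 − 27 = 5 days off Signage → Signage becomes 4 days, finish becomes 27.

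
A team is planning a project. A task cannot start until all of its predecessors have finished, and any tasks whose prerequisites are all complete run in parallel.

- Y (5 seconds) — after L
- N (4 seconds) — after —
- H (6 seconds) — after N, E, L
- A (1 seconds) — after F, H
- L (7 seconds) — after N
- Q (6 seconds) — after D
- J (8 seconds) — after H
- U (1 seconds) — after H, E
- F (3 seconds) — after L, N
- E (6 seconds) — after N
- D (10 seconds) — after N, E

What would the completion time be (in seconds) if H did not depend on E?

26

Original critical path: N→E→D→Q = 4+6+10+6 = 26 ⇒ 26 seconds.
Dropping E→H doesn't change H's earliest start (11); another predecessor still binds.
The longest chain is now N→E→D→Q = 4+6+10+6 = 26, so the project takes 26 seconds.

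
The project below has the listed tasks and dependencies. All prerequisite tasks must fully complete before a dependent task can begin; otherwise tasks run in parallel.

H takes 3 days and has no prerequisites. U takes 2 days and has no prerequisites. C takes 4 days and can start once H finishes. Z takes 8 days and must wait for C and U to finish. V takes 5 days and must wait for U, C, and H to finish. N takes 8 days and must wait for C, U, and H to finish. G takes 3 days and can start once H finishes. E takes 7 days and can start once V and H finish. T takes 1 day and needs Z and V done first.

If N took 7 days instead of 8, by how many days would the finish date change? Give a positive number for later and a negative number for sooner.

Actual critical path: H→C→V→E = 3+4+5+7 = 19 ⇒ 19 days.
The longest path through N is only 15 days, so N has float 4.
That remains the longest chain; total 19 days.
Change in finish: 19 − 19 = +0 days.

0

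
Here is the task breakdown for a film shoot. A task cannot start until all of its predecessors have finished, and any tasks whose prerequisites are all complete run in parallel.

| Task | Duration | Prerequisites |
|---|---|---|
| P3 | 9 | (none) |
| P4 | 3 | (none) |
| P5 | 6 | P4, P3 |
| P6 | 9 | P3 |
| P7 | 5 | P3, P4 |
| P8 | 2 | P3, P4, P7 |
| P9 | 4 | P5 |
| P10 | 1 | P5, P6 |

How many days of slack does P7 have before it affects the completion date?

3

Critical path: P3→P5→P9 = 9+6+4 = 19, so the finish is 19 days.
Longest path through P7: 16 days (earliest finish 14, latest finish 17).
Slack of P7 = 12 − 9 = 3 days.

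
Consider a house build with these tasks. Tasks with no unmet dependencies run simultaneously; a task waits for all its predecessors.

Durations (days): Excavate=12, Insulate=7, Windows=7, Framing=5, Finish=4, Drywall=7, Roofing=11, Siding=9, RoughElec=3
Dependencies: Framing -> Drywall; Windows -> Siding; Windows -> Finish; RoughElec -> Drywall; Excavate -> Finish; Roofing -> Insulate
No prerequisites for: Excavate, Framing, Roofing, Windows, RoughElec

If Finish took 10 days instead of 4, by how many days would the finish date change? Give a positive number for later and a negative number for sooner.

Baseline: Roofing→Insulate = 11+7 = 18 → 18 days.
Finish has 2 days of float (longest path through it is 16).
Now Excavate→Finish = 12+10 = 22 is longest, so the finish becomes 22 days.
Change in finish: 22 − 18 = +4 days.

4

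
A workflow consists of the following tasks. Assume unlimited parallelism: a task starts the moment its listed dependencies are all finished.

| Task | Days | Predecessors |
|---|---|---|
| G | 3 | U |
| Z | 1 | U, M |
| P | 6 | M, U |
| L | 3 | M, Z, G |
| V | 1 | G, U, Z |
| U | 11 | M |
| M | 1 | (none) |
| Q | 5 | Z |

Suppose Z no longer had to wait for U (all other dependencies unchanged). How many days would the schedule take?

18

With the dependency in place, M→U→Z→Q = 1+11+1+5 = 18 sets the finish at 18 days.
Without U→Z, Z's earliest start moves from 12 to 1.
The longest chain is now M→U→G→L = 1+11+3+3 = 18, so the schedule takes 18 days.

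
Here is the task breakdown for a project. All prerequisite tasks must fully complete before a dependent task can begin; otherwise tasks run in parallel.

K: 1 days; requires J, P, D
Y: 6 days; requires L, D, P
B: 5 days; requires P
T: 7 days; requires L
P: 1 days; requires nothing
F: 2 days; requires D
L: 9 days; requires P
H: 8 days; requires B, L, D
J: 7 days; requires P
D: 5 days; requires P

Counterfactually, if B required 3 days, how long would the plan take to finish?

18

Actual critical path: P→L→H = 1+9+8 = 18 ⇒ 18 days.
B has 4 days of float (longest path through it is 14).
The critical path is still P→L→H; finish is now 18 days.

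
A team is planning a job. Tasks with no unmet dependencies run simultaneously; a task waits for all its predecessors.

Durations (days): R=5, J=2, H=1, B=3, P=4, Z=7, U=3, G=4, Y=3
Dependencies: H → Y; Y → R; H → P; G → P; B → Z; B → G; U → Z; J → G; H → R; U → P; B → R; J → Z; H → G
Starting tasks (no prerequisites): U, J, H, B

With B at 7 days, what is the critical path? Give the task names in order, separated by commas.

B, G, P

The binding path is B→G→P = 3+4+4 = 11; finish at 11 days.
B is on the critical path; changing it to 7 makes that path 15 days.
That remains the longest chain; total 15 days.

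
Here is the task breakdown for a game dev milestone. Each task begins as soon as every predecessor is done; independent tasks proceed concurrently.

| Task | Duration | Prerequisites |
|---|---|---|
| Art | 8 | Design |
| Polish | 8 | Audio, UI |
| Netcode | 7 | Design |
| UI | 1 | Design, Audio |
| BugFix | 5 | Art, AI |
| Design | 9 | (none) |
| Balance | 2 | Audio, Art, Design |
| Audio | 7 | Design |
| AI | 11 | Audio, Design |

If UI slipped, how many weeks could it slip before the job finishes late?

Design→Audio→AI→BugFix = 9+7+11+5 = 32 sets the makespan at 32 weeks.
The longest chain containing UI totals 25 weeks.
So UI can slip 24 − 17 = 7 weeks.

7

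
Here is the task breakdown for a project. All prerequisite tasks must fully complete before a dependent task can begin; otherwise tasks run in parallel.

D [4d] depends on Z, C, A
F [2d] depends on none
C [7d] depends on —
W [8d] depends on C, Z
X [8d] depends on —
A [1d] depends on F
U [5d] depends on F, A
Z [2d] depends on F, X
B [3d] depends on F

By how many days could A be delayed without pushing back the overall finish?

The longest chain is X→Z→W = 8+2+8 = 18; overall finish 18 days.
A finishes as early as 3 and must finish by 13.
Slack of A = 12 − 2 = 10 days.

10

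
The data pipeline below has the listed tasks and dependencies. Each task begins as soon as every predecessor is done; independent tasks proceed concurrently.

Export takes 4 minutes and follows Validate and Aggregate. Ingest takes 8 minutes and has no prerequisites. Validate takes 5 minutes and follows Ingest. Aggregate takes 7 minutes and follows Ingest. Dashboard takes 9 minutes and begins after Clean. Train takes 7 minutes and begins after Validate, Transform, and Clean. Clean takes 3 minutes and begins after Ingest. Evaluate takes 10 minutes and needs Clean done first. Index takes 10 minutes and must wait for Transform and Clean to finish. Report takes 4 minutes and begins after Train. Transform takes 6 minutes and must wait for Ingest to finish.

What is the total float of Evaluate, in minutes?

Critical path: Ingest→Transform→Train→Report = 8+6+7+4 = 25, so the finish is 25 minutes.
Longest path through Evaluate: 21 minutes (earliest finish 21, latest finish 25).
Slack of Evaluate = 15 − 11 = 4 minutes.

4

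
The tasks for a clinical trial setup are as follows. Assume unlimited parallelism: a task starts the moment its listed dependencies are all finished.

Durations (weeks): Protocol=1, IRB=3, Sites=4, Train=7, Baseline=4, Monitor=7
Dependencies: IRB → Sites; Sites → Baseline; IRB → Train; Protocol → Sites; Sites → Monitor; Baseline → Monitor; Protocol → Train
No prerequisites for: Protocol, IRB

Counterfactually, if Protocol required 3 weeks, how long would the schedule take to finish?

18

Actual critical path: IRB→Sites→Baseline→Monitor = 3+4+4+7 = 18 ⇒ 18 weeks.
Protocol has 2 weeks of float (longest path through it is 16).
Now Protocol→Sites→Baseline→Monitor = 3+4+4+7 = 18 is longest, so the finish becomes 18 weeks.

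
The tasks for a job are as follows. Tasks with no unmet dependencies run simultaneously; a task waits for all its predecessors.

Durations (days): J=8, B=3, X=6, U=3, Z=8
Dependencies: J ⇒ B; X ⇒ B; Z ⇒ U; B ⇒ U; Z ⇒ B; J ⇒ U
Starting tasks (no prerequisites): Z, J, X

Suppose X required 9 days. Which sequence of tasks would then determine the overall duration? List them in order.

Critical path before the change: Z→B→U = 8+3+3 = 14 giving 14 days.
X is off the critical path — its longest chain is 12 days, giving 2 of slack.
The binding chain switches to X→B→U = 9+3+3 = 15; finish 15 days.

X, B, U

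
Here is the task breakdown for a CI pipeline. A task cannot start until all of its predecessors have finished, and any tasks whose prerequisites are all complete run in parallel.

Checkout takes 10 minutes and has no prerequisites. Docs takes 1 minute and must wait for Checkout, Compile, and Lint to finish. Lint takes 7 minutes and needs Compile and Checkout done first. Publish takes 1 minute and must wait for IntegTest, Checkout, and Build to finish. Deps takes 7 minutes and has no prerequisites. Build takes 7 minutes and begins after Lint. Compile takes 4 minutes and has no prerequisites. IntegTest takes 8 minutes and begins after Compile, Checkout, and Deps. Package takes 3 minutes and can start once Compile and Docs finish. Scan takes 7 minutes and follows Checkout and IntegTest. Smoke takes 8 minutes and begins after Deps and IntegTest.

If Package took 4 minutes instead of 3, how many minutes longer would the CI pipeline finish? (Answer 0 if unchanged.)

0

Critical path before the change: Checkout→IntegTest→Smoke = 10+8+8 = 26 giving 26 minutes.
The longest path through Package is only 21 minutes, so Package has float 5.
That remains the longest chain; total 26 minutes.
Change in finish: 26 − 26 = +0 minutes.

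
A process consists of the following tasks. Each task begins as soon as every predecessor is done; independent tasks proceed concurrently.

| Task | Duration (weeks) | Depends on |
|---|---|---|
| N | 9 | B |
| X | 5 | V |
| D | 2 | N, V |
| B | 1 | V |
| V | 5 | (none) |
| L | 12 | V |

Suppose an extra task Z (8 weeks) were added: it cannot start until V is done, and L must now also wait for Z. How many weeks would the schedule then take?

Originally the schedule takes 17 weeks.
With Z inserted, L now waits for max(V, Z).
New critical path: V→Z→L = 5+8+12 = 25 ⇒ 25 weeks.

25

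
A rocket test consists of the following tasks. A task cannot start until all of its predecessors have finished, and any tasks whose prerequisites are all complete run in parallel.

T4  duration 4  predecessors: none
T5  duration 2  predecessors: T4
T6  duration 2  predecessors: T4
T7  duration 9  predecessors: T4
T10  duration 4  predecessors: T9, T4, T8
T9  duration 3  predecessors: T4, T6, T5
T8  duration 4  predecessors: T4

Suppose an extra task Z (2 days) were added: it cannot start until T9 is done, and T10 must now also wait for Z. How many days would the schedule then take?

Originally the schedule takes 13 days.
With Z inserted, T10 now waits for max(T9, T4, T8, Z).
New critical path: T4→T5→T9→Z→T10 = 4+2+3+2+4 = 15 ⇒ 15 days.

15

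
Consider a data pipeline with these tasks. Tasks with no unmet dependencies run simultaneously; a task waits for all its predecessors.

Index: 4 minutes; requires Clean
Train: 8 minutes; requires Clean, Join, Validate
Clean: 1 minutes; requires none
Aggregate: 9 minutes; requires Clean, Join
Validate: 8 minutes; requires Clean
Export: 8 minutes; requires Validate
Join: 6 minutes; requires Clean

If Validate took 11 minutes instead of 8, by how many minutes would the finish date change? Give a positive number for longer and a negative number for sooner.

3

Baseline: Clean→Validate→Train = 1+8+8 = 17 → 17 minutes.
Validate is on the critical path; changing it to 11 makes that path 20 minutes.
No other chain overtakes it, so the finish is 20 minutes.
Change in finish: 20 − 17 = +3 minutes.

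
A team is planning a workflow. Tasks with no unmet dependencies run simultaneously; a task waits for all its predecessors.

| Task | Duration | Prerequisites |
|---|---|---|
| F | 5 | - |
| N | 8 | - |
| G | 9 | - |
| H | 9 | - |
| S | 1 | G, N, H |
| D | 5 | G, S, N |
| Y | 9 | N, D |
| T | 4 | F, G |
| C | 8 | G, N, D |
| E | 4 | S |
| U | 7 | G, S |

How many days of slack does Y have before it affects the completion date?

The longest chain is G→S→D→Y = 9+1+5+9 = 24; overall finish 24 days.
The longest chain containing Y totals 24 days.
So Y can slip 24 − 24 = 0 days.

0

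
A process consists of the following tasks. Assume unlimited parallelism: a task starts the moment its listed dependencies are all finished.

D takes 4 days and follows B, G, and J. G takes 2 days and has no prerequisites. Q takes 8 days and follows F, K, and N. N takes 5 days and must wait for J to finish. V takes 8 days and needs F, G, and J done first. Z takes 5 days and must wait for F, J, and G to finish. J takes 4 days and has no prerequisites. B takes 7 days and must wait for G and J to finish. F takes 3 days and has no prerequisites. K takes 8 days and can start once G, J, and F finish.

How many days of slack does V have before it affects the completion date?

J→K→Q = 4+8+8 = 20 sets the makespan at 20 days.
Longest path through V: 12 days (earliest finish 12, latest finish 20).
Float = 20 − 12 = 8.

8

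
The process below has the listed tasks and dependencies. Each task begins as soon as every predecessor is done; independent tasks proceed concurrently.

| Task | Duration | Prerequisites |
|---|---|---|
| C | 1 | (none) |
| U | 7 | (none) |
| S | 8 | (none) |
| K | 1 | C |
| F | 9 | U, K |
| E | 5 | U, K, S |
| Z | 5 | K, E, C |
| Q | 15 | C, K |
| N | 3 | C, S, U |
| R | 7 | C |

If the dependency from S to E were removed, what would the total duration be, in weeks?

17

With the dependency in place, S→E→Z = 8+5+5 = 18 sets the finish at 18 weeks.
Without S→E, E's earliest start moves from 8 to 7.
New critical path: C→K→Q = 1+1+15 = 17 ⇒ 17 weeks.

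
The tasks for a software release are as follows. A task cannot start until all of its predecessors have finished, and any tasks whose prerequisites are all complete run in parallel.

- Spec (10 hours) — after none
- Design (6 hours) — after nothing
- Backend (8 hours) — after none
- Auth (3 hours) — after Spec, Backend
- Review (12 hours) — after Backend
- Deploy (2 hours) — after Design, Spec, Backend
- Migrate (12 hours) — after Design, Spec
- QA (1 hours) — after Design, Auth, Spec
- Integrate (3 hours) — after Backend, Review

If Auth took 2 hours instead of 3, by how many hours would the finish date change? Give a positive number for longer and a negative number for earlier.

Baseline: Backend→Review→Integrate = 8+12+3 = 23 → 23 hours.
Auth has 9 hours of float (longest path through it is 14).
That remains the longest chain; total 23 hours.
Change in finish: 23 − 23 = +0 hours.

0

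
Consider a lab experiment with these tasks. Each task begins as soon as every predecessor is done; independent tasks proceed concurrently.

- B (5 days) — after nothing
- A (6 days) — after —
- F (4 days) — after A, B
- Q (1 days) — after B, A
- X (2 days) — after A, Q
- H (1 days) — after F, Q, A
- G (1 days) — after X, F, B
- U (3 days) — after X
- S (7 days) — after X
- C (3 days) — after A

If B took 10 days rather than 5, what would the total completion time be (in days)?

Baseline: A→Q→X→S = 6+1+2+7 = 16 → 16 days.
The longest path through B is only 15 days, so B has float 1.
The binding chain switches to B→Q→X→S = 10+1+2+7 = 20; finish 20 days.

20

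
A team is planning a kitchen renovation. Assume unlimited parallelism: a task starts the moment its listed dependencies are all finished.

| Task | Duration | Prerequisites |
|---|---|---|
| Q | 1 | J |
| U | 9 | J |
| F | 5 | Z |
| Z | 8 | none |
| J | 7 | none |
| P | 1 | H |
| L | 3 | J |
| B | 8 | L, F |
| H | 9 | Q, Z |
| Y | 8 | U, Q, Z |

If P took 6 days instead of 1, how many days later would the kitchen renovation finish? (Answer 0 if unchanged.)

Critical path before the change: J→U→Y = 7+9+8 = 24 giving 24 days.
The longest path through P is only 18 days, so P has float 6.
No other chain overtakes it, so the finish is 24 days.
Change in finish: 24 − 24 = +0 days.

0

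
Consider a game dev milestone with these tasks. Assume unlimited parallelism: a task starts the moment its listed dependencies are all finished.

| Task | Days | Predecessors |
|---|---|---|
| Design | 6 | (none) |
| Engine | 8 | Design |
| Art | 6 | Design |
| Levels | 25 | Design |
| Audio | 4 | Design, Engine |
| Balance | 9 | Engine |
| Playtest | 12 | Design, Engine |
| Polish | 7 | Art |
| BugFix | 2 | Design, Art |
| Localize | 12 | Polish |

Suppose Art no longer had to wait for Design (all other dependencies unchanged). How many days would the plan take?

With the dependency in place, Design→Art→Polish→Localize = 6+6+7+12 = 31 sets the finish at 31 days.
Without Design→Art, Art's earliest start moves from 6 to 0.
After: Design→Levels = 6+25 = 31 → 31 days.

31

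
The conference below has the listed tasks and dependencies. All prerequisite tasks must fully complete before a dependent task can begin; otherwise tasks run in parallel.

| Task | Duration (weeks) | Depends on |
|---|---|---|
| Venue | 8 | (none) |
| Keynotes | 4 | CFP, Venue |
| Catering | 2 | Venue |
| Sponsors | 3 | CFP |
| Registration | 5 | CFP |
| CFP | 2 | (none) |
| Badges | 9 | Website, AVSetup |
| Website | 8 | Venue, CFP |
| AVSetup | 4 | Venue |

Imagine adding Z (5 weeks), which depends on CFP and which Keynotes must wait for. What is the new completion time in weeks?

25

Originally the conference takes 25 weeks.
With Z inserted, Keynotes now waits for max(CFP, Venue, Z).
New critical path: Venue→Website→Badges = 8+8+9 = 25 ⇒ 25 weeks.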